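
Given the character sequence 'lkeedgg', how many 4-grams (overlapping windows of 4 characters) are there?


String 'lkeedgg' has length L = 7.
Number of overlapping n-grams = L - n + 1
Substituting: 7 - 4 + 1 = 4

4


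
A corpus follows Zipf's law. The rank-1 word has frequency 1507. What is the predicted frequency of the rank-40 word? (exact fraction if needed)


Zipf's law: freq(rank) = f1 / rank
f1 = 1507, rank = 40
freq = 1507 / 40
GCD(1507, 40) = 1
Simplified: 1507/40

1507/40


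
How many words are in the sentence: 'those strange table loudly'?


Counting words by splitting on spaces:
  Word 1: 'those'
  Word 2: 'strange'
  Word 3: 'table'
  Word 4: 'loudly'
Total words: 4

4


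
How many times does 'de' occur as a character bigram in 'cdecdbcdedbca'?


Scanning 'cdecdbcdedbca' for bigram 'de':
  Position 0: 'cd' -> no
  Position 1: 'de' -> MATCH
  Position 2: 'ec' -> no
  Position 3: 'cd' -> no
  Position 4: 'db' -> no
  Position 5: 'bc' -> no
  Position 6: 'cd' -> no
  Position 7: 'de' -> MATCH
  Position 8: 'ed' -> no
  Position 9: 'db' -> no
  Position 10: 'bc' -> no
  Position 11: 'ca' -> no
Total matches: 2

2


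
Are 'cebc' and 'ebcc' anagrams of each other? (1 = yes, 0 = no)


Sort characters of 'cebc': 'bcce'
Sort characters of 'ebcc': 'bcce'
Sorted forms match -> they ARE anagrams
Result: 1

1


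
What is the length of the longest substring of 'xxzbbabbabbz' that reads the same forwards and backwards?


Scanning 'xxzbbabbabbz' for palindromic substrings.
Substring at positions 2-11: 'zbbabbabbz'.
Check: reverse('zbbabbabbz') = 'zbbabbabbz' -> palindrome confirmed.
Neighbouring characters ('x' / '-') break symmetry, so it cannot extend further.
No longer palindromic substring exists; longest length = 10

10


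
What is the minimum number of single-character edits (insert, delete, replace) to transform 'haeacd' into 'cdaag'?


Building DP table for s1='haeacd' (len 6) and s2='cdaag' (len 5):
       c  d  a  a  g
    0  1  2  3  4  5
  h 1  1  2  3  4  5
  a 2  2  2  2  3  4
  e 3  3  3  3  3  4
  a 4  4  4  3  3  4
  c 5  4  5  4  4  4
  d 6  5  4  5  5  5
Edit distance = dp[6][5] = 5

5


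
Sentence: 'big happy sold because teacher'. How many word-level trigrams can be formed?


Word trigrams from [5] words:
  Trigram 1: (big happy sold)
  Trigram 2: (happy sold because)
  Trigram 3: (sold because teacher)
Total word trigrams: 5 - 2 = 3

3


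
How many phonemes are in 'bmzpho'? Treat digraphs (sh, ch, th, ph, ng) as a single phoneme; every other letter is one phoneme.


Parsing 'bmzpho' greedily, digraphs first:
  'b' -> consonant phoneme (phonemes so far: 1)
  'm' -> consonant phoneme (phonemes so far: 2)
  'z' -> consonant phoneme (phonemes so far: 3)
  'ph' -> digraph (1 consonant phoneme) (phonemes so far: 4)
  'o' -> vowel phoneme (phonemes so far: 5)
Total phonemes: 5

5


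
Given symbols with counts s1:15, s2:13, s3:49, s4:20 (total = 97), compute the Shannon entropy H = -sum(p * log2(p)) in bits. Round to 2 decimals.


Computing entropy H = -sum(p_i * log2(p_i)):
  s1: p = 15/97 = 0.1546, -p*log2(p) = 0.4164
  s2: p = 13/97 = 0.1340, -p*log2(p) = 0.3886
  s3: p = 49/97 = 0.5052, -p*log2(p) = 0.4977
  s4: p = 20/97 = 0.2062, -p*log2(p) = 0.4697
H = sum of terms = 1.7724
Rounded to 2 decimals: 1.77

1.77


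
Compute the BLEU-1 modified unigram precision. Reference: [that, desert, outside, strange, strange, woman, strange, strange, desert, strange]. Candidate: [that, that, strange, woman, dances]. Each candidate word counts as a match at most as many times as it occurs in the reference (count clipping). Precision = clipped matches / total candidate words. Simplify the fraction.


Reference word counts: {'desert': 2, 'outside': 1, 'strange': 5, 'that': 1, 'woman': 1}
Checking each candidate word (with clipping):
  'that' -> in reference (ref count 1, used 1/1) -> match (matches: 1)
  'that' -> ref count 1 already used up (1/1) -> clipped, no match (matches: 1)
  'strange' -> in reference (ref count 5, used 1/5) -> match (matches: 2)
  'woman' -> in reference (ref count 1, used 1/1) -> match (matches: 3)
  'dances' -> not in reference -> no match (matches: 3)
Clipped matches: 3, Candidate length: 5
Precision = 3/5

3/5


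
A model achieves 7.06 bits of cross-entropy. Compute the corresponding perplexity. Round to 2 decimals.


Perplexity formula: PP = 2^H
H = 7.06
PP = 2^7.06
Decompose: 2^7.06 = 2^7 * 2^0.06
2^7 = 128, 2^0.06 ~ 1.0424658
PP ~ 128 * 1.0424658 = 133.4356224
Rounded to 2 decimals: 133.44

133.44


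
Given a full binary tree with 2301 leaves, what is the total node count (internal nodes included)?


Leaf nodes (terminals): 2301
Internal nodes = n - 1 = 2301 - 1 = 2300
Total = leaves + internal = 2301 + 2300 = 4601

4601


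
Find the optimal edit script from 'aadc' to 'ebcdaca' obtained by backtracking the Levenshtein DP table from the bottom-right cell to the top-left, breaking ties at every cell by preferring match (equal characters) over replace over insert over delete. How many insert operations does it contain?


Edit distance = 5. Backtracking from cell (4, 7) with preference match > replace > insert > delete,
then listing the resulting alignment 'aadc' -> 'ebcdaca' left to right:
  Step 1: insert 'e' [insertion #1]
  Step 2: replace a->b
  Step 3: replace a->c
  Step 4: keep 'd'
  Step 5: insert 'a' [insertion #2]
  Step 6: keep 'c'
  Step 7: insert 'a' [insertion #3]
Total insertions: 3

3


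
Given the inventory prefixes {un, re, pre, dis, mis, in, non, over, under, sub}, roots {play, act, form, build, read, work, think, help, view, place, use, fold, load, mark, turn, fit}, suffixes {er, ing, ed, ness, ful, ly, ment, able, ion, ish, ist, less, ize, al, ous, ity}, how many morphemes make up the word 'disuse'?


Segmenting 'disuse' against the inventory:
  'dis' -> prefix (morpheme 1)
  'use' -> root (morpheme 2)
Total morphemes: 2

2


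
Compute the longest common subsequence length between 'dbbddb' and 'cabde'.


DP table for LCS of 'dbbddb' and 'cabde':
       c  a  b  d  e
    0  0  0  0  0  0
  d 0  0  0  0  1  1
  b 0  0  0  1  1  1
  b 0  0  0  1  1  1
  d 0  0  0  1  2  2
  d 0  0  0  1  2  2
  b 0  0  0  1  2  2
LCS: 'bd'
LCS length = 2

2


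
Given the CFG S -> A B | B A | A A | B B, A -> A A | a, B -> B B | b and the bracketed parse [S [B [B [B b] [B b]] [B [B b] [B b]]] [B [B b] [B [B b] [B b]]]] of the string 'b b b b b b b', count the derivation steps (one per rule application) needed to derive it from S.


Every bracketed nonterminal node [X ...] in the tree is produced by exactly one rule application.
Reading the tree off as a leftmost derivation:
  Step 1: S  =>  B B   (applied S -> B B)
  Step 2: B B  =>  B B B   (applied B -> B B)
  Step 3: B B B  =>  B B B B   (applied B -> B B)
  Step 4: B B B B  =>  b B B B   (applied B -> b)
  Step 5: b B B B  =>  b b B B   (applied B -> b)
  Step 6: b b B B  =>  b b B B B   (applied B -> B B)
  Step 7: b b B B B  =>  b b b B B   (applied B -> b)
  Step 8: b b b B B  =>  b b b b B   (applied B -> b)
  Step 9: b b b b B  =>  b b b b B B   (applied B -> B B)
  Step 10: b b b b B B  =>  b b b b b B   (applied B -> b)
  Step 11: b b b b b B  =>  b b b b b B B   (applied B -> B B)
  Step 12: b b b b b B B  =>  b b b b b b B   (applied B -> b)
  Step 13: b b b b b b B  =>  b b b b b b b   (applied B -> b)
Final yield: b b b b b b b
Total rewrite steps: 13

13


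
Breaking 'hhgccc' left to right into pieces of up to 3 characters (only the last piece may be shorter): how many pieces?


'hhgccc' has 6 characters.
Chunking with max size 3:
  Chunk 1: 'hhg' (positions 0-2)
  Chunk 2: 'ccc' (positions 3-5)
Total chunks: ceil(6 / 3) = 2

2


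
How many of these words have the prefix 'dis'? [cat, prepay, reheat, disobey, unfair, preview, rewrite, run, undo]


Checking each word for prefix 'dis':
  'cat' -> no (count: 0)
  'prepay' -> no (count: 0)
  'reheat' -> no (count: 0)
  'disobey' -> YES, starts with 'dis' (count: 1)
  'unfair' -> no (count: 1)
  'preview' -> no (count: 1)
  'rewrite' -> no (count: 1)
  'run' -> no (count: 1)
  'undo' -> no (count: 1)
Total with prefix 'dis': 1

1


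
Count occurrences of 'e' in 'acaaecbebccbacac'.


Scanning 'acaaecbebccbacac' for 'e':
  Position 4: 'e' -> MATCH (count: 1)
  Position 7: 'e' -> MATCH (count: 2)
Total occurrences of 'e': 2

2


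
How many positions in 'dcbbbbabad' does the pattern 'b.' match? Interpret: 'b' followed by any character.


Pattern: b. means 'b' followed by any character.
Scanning 'dcbbbbabad' position-by-position:
  Pos 0: window 'dc' -> no
  Pos 1: window 'cb' -> no
  Pos 2: window 'bb' -> MATCH
  Pos 3: window 'bb' -> MATCH
  Pos 4: window 'bb' -> MATCH
  Pos 5: window 'ba' -> MATCH
  Pos 6: window 'ab' -> no
  Pos 7: window 'ba' -> MATCH
  Pos 8: window 'ad' -> no
  Pos 9: window 'd' -> no
Total matches: 5

5


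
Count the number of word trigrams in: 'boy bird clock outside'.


Word trigrams from [4] words:
  Trigram 1: (boy bird clock)
  Trigram 2: (bird clock outside)
Total word trigrams: 4 - 2 = 2

2


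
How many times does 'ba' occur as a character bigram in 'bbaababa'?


Scanning 'bbaababa' for bigram 'ba':
  Position 0: 'bb' -> no
  Position 1: 'ba' -> MATCH
  Position 2: 'aa' -> no
  Position 3: 'ab' -> no
  Position 4: 'ba' -> MATCH
  Position 5: 'ab' -> no
  Position 6: 'ba' -> MATCH
Total matches: 3

3


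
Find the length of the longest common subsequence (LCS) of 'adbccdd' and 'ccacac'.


DP table for LCS of 'adbccdd' and 'ccacac':
       c  c  a  c  a  c
    0  0  0  0  0  0  0
  a 0  0  0  1  1  1  1
  d 0  0  0  1  1  1  1
  b 0  0  0  1  1  1  1
  c 0  1  1  1  2  2  2
  c 0  1  2  2  2  2  3
  d 0  1  2  2  2  2  3
  d 0  1  2  2  2  2  3
LCS: 'acc'
LCS length = 3

3


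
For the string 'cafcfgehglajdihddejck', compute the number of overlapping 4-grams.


String 'cafcfgehglajdihddejck' has length L = 21.
Number of overlapping n-grams = L - n + 1
Substituting: 21 - 4 + 1 = 18

18


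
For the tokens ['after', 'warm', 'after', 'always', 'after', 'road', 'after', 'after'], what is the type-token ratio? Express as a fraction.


Tokens: 8
Unique types: ('after', 'always', 'road', 'warm') = 4
TTR = 4/8
Simplify: divide both by 4 -> 1/2
TTR = 1/2

1/2


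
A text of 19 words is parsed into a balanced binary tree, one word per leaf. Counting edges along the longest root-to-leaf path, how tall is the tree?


In a balanced binary tree with n leaves the deepest leaf is ceil(log2(n)) edges below the root.
log2(19) = 4.2479
ceil(4.2479) = 5
height (edges) = 5

5


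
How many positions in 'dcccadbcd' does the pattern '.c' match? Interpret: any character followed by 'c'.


Pattern: .c means any character followed by 'c'.
Scanning 'dcccadbcd' position-by-position:
  Pos 0: window 'dc' -> MATCH
  Pos 1: window 'cc' -> MATCH
  Pos 2: window 'cc' -> MATCH
  Pos 3: window 'ca' -> no
  Pos 4: window 'ad' -> no
  Pos 5: window 'db' -> no
  Pos 6: window 'bc' -> MATCH
  Pos 7: window 'cd' -> no
  Pos 8: window 'd' -> no
Total matches: 4

4


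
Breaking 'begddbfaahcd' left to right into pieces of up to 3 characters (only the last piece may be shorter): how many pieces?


'begddbfaahcd' has 12 characters.
Chunking with max size 3:
  Chunk 1: 'beg' (positions 0-2)
  Chunk 2: 'ddb' (positions 3-5)
  Chunk 3: 'faa' (positions 6-8)
  Chunk 4: 'hcd' (positions 9-11)
Total chunks: ceil(12 / 3) = 4

4


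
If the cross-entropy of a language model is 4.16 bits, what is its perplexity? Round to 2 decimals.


Perplexity formula: PP = 2^H
H = 4.16
PP = 2^4.16
Decompose: 2^4.16 = 2^4 * 2^0.16
2^4 = 16, 2^0.16 ~ 1.1172871
PP ~ 16 * 1.1172871 = 17.8765936
Rounded to 2 decimals: 17.88

17.88


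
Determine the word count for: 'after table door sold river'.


Counting words by splitting on spaces:
  Word 1: 'after'
  Word 2: 'table'
  Word 3: 'door'
  Word 4: 'sold'
  Word 5: 'river'
Total words: 5

5


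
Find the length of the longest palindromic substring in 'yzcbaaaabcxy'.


Scanning 'yzcbaaaabcxy' for palindromic substrings.
Substring at positions 2-9: 'cbaaaabc'.
Check: reverse('cbaaaabc') = 'cbaaaabc' -> palindrome confirmed.
Neighbouring characters ('z' / 'x') break symmetry, so it cannot extend further.
No longer palindromic substring exists; longest length = 8

8


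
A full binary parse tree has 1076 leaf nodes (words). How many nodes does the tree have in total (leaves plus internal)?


Leaf nodes (terminals): 1076
Internal nodes = n - 1 = 1076 - 1 = 1075
Total = leaves + internal = 1076 + 1075 = 2151

2151


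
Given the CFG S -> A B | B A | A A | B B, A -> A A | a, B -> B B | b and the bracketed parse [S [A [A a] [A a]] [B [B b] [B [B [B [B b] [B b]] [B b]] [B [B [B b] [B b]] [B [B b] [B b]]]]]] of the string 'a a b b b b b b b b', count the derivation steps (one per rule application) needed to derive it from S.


Every bracketed nonterminal node [X ...] in the tree is produced by exactly one rule application.
Reading the tree off as a leftmost derivation:
  Step 1: S  =>  A B   (applied S -> A B)
  Step 2: A B  =>  A A B   (applied A -> A A)
  Step 3: A A B  =>  a A B   (applied A -> a)
  Step 4: a A B  =>  a a B   (applied A -> a)
  Step 5: a a B  =>  a a B B   (applied B -> B B)
  Step 6: a a B B  =>  a a b B   (applied B -> b)
  Step 7: a a b B  =>  a a b B B   (applied B -> B B)
  Step 8: a a b B B  =>  a a b B B B   (applied B -> B B)
  Step 9: a a b B B B  =>  a a b B B B B   (applied B -> B B)
  Step 10: a a b B B B B  =>  a a b b B B B   (applied B -> b)
  Step 11: a a b b B B B  =>  a a b b b B B   (applied B -> b)
  Step 12: a a b b b B B  =>  a a b b b b B   (applied B -> b)
  Step 13: a a b b b b B  =>  a a b b b b B B   (applied B -> B B)
  Step 14: a a b b b b B B  =>  a a b b b b B B B   (applied B -> B B)
  Step 15: a a b b b b B B B  =>  a a b b b b b B B   (applied B -> b)
  Step 16: a a b b b b b B B  =>  a a b b b b b b B   (applied B -> b)
  Step 17: a a b b b b b b B  =>  a a b b b b b b B B   (applied B -> B B)
  Step 18: a a b b b b b b B B  =>  a a b b b b b b b B   (applied B -> b)
  Step 19: a a b b b b b b b B  =>  a a b b b b b b b b   (applied B -> b)
Final yield: a a b b b b b b b b
Total rewrite steps: 19

19


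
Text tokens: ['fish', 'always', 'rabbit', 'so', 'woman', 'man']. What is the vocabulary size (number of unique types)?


Listing all tokens and tracking unique types:
  Token 1: 'fish' -> NEW (unique so far: 1)
  Token 2: 'always' -> NEW (unique so far: 2)
  Token 3: 'rabbit' -> NEW (unique so far: 3)
  Token 4: 'so' -> NEW (unique so far: 4)
  Token 5: 'woman' -> NEW (unique so far: 5)
  Token 6: 'man' -> NEW (unique so far: 6)
Unique types: ('always', 'fish', 'man', 'rabbit', 'so', 'woman')
Vocabulary size: 6

6


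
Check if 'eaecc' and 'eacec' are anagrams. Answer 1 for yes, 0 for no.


Sort characters of 'eaecc': 'accee'
Sort characters of 'eacec': 'accee'
Sorted forms match -> they ARE anagrams
Result: 1

1


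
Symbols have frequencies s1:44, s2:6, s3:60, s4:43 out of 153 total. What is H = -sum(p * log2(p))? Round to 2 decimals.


Computing entropy H = -sum(p_i * log2(p_i)):
  s1: p = 44/153 = 0.2876, -p*log2(p) = 0.5171
  s2: p = 6/153 = 0.0392, -p*log2(p) = 0.1832
  s3: p = 60/153 = 0.3922, -p*log2(p) = 0.5296
  s4: p = 43/153 = 0.2810, -p*log2(p) = 0.5146
H = sum of terms = 1.7445
Rounded to 2 decimals: 1.74

1.74


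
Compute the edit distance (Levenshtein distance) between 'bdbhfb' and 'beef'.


Building DP table for s1='bdbhfb' (len 6) and s2='beef' (len 4):
       b  e  e  f
    0  1  2  3  4
  b 1  0  1  2  3
  d 2  1  1  2  3
  b 3  2  2  2  3
  h 4  3  3  3  3
  f 5  4  4  4  3
  b 6  5  5  5  4
Edit distance = dp[6][4] = 4

4


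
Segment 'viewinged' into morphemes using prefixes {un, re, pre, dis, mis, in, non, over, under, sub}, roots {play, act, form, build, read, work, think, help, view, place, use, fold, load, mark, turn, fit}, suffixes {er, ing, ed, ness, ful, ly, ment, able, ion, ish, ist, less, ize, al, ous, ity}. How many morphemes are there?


Segmenting 'viewinged' against the inventory:
  'view' -> root (morpheme 1)
  'ing' -> suffix (morpheme 2)
  'ed' -> suffix (morpheme 3)
Total morphemes: 3

3


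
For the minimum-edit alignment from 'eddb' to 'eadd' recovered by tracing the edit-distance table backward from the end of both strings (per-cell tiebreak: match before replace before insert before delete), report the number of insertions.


Edit distance = 2. Backtracking from cell (4, 4) with preference match > replace > insert > delete,
then listing the resulting alignment 'eddb' -> 'eadd' left to right:
  Step 1: keep 'e'
  Step 2: replace d->a
  Step 3: keep 'd'
  Step 4: replace b->d
Total insertions: 0

0


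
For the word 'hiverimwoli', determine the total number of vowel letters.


Scanning each character of 'hiverimwoli':
  Position 1: 'h' -> consonant (running count: 0)
  Position 2: 'i' -> vowel (running count: 1)
  Position 3: 'v' -> consonant (running count: 1)
  Position 4: 'e' -> vowel (running count: 2)
  Position 5: 'r' -> consonant (running count: 2)
  Position 6: 'i' -> vowel (running count: 3)
  Position 7: 'm' -> consonant (running count: 3)
  Position 8: 'w' -> consonant (running count: 3)
  Position 9: 'o' -> vowel (running count: 4)
  Position 10: 'l' -> consonant (running count: 4)
  Position 11: 'i' -> vowel (running count: 5)
Total vowels: 5

5


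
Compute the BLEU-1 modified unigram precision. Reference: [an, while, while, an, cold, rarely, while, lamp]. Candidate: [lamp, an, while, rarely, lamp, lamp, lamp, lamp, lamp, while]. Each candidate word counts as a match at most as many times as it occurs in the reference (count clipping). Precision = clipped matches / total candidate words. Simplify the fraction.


Reference word counts: {'an': 2, 'cold': 1, 'lamp': 1, 'rarely': 1, 'while': 3}
Checking each candidate word (with clipping):
  'lamp' -> in reference (ref count 1, used 1/1) -> match (matches: 1)
  'an' -> in reference (ref count 2, used 1/2) -> match (matches: 2)
  'while' -> in reference (ref count 3, used 1/3) -> match (matches: 3)
  'rarely' -> in reference (ref count 1, used 1/1) -> match (matches: 4)
  'lamp' -> ref count 1 already used up (1/1) -> clipped, no match (matches: 4)
  'lamp' -> ref count 1 already used up (1/1) -> clipped, no match (matches: 4)
  'lamp' -> ref count 1 already used up (1/1) -> clipped, no match (matches: 4)
  'lamp' -> ref count 1 already used up (1/1) -> clipped, no match (matches: 4)
  'lamp' -> ref count 1 already used up (1/1) -> clipped, no match (matches: 4)
  'while' -> in reference (ref count 3, used 2/3) -> match (matches: 5)
Clipped matches: 5, Candidate length: 10
Precision = 5/10 = 1/2

1/2


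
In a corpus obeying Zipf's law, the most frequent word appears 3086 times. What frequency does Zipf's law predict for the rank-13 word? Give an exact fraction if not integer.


Zipf's law: freq(rank) = f1 / rank
f1 = 3086, rank = 13
freq = 3086 / 13
GCD(3086, 13) = 1
Simplified: 3086/13

3086/13


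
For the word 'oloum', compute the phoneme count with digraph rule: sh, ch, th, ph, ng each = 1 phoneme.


Parsing 'oloum' greedily, digraphs first:
  'o' -> vowel phoneme (phonemes so far: 1)
  'l' -> consonant phoneme (phonemes so far: 2)
  'o' -> vowel phoneme (phonemes so far: 3)
  'u' -> vowel phoneme (phonemes so far: 4)
  'm' -> consonant phoneme (phonemes so far: 5)
Total phonemes: 5

5


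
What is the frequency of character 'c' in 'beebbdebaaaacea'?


Scanning 'beebbdebaaaacea' for 'c':
  Position 12: 'c' -> MATCH (count: 1)
Total occurrences of 'c': 1

1


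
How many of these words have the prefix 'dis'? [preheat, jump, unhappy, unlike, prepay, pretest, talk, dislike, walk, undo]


Checking each word for prefix 'dis':
  'preheat' -> no (count: 0)
  'jump' -> no (count: 0)
  'unhappy' -> no (count: 0)
  'unlike' -> no (count: 0)
  'prepay' -> no (count: 0)
  'pretest' -> no (count: 0)
  'talk' -> no (count: 0)
  'dislike' -> YES, starts with 'dis' (count: 1)
  'walk' -> no (count: 1)
  'undo' -> no (count: 1)
Total with prefix 'dis': 1

1


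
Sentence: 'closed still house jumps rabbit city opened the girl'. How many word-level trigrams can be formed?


Word trigrams from [9] words:
  Trigram 1: (closed still house)
  Trigram 2: (still house jumps)
  Trigram 3: (house jumps rabbit)
  Trigram 4: (jumps rabbit city)
  Trigram 5: (rabbit city opened)
  Trigram 6: (city opened the)
  Trigram 7: (opened the girl)
Total word trigrams: 9 - 2 = 7

7


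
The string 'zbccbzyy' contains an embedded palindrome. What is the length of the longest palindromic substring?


Scanning 'zbccbzyy' for palindromic substrings.
Substring at positions 0-5: 'zbccbz'.
Check: reverse('zbccbz') = 'zbccbz' -> palindrome confirmed.
Neighbouring characters ('-' / 'y') break symmetry, so it cannot extend further.
No longer palindromic substring exists; longest length = 6

6


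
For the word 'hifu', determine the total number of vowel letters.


Scanning each character of 'hifu':
  Position 1: 'h' -> consonant (running count: 0)
  Position 2: 'i' -> vowel (running count: 1)
  Position 3: 'f' -> consonant (running count: 1)
  Position 4: 'u' -> vowel (running count: 2)
Total vowels: 2

2


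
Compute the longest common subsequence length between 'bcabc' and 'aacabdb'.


DP table for LCS of 'bcabc' and 'aacabdb':
       a  a  c  a  b  d  b
    0  0  0  0  0  0  0  0
  b 0  0  0  0  0  1  1  1
  c 0  0  0  1  1  1  1  1
  a 0  1  1  1  2  2  2  2
  b 0  1  1  1  2  3  3  3
  c 0  1  1  2  2  3  3  3
LCS: 'cab'
LCS length = 3

3


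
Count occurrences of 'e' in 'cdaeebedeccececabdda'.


Scanning 'cdaeebedeccececabdda' for 'e':
  Position 3: 'e' -> MATCH (count: 1)
  Position 4: 'e' -> MATCH (count: 2)
  Position 6: 'e' -> MATCH (count: 3)
  Position 8: 'e' -> MATCH (count: 4)
  Position 11: 'e' -> MATCH (count: 5)
  Position 13: 'e' -> MATCH (count: 6)
Total occurrences of 'e': 6

6


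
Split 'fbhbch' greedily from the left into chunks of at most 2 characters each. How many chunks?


'fbhbch' has 6 characters.
Chunking with max size 2:
  Chunk 1: 'fb' (positions 0-1)
  Chunk 2: 'hb' (positions 2-3)
  Chunk 3: 'ch' (positions 4-5)
Total chunks: ceil(6 / 2) = 3

3


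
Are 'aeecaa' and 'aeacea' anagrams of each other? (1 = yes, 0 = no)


Sort characters of 'aeecaa': 'aaacee'
Sort characters of 'aeacea': 'aaacee'
Sorted forms match -> they ARE anagrams
Result: 1

1


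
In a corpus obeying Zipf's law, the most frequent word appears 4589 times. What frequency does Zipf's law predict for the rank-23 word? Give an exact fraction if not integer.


Zipf's law: freq(rank) = f1 / rank
f1 = 4589, rank = 23
freq = 4589 / 23
GCD(4589, 23) = 1
Simplified: 4589/23

4589/23


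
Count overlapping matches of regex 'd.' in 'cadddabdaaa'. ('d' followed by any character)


Pattern: d. means 'd' followed by any character.
Scanning 'cadddabdaaa' position-by-position:
  Pos 0: window 'ca' -> no
  Pos 1: window 'ad' -> no
  Pos 2: window 'dd' -> MATCH
  Pos 3: window 'dd' -> MATCH
  Pos 4: window 'da' -> MATCH
  Pos 5: window 'ab' -> no
  Pos 6: window 'bd' -> no
  Pos 7: window 'da' -> MATCH
  Pos 8: window 'aa' -> no
  Pos 9: window 'aa' -> no
  Pos 10: window 'a' -> no
Total matches: 4

4


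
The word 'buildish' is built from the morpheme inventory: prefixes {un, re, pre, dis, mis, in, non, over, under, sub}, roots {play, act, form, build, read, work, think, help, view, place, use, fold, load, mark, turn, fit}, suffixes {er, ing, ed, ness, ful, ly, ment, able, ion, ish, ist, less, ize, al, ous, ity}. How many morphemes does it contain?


Segmenting 'buildish' against the inventory:
  'build' -> root (morpheme 1)
  'ish' -> suffix (morpheme 2)
Total morphemes: 2

2


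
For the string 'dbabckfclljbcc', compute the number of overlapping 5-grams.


String 'dbabckfclljbcc' has length L = 14.
Number of overlapping n-grams = L - n + 1
Substituting: 14 - 5 + 1 = 10

10


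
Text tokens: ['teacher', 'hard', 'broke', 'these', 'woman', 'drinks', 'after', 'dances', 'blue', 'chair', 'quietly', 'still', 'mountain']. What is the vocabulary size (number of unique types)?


Listing all tokens and tracking unique types:
  Token 1: 'teacher' -> NEW (unique so far: 1)
  Token 2: 'hard' -> NEW (unique so far: 2)
  Token 3: 'broke' -> NEW (unique so far: 3)
  Token 4: 'these' -> NEW (unique so far: 4)
  Token 5: 'woman' -> NEW (unique so far: 5)
  Token 6: 'drinks' -> NEW (unique so far: 6)
  Token 7: 'after' -> NEW (unique so far: 7)
  Token 8: 'dances' -> NEW (unique so far: 8)
  Token 9: 'blue' -> NEW (unique so far: 9)
  Token 10: 'chair' -> NEW (unique so far: 10)
  Token 11: 'quietly' -> NEW (unique so far: 11)
  Token 12: 'still' -> NEW (unique so far: 12)
  Token 13: 'mountain' -> NEW (unique so far: 13)
Unique types: ('after', 'blue', 'broke', 'chair', 'dances', 'drinks', 'hard', 'mountain', 'quietly', 'still', 'teacher', 'these', 'woman')
Vocabulary size: 13

13


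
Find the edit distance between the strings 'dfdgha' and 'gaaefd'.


Building DP table for s1='dfdgha' (len 6) and s2='gaaefd' (len 6):
       g  a  a  e  f  d
    0  1  2  3  4  5  6
  d 1  1  2  3  4  5  5
  f 2  2  2  3  4  4  5
  d 3  3  3  3  4  5  4
  g 4  3  4  4  4  5  5
  h 5  4  4  5  5  5  6
  a 6  5  4  4  5  6  6
Edit distance = dp[6][6] = 6

6


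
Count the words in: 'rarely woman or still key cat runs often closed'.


Counting words by splitting on spaces:
  Word 1: 'rarely'
  Word 2: 'woman'
  Word 3: 'or'
  Word 4: 'still'
  Word 5: 'key'
  Word 6: 'cat'
  Word 7: 'runs'
  Word 8: 'often'
  Word 9: 'closed'
Total words: 9

9


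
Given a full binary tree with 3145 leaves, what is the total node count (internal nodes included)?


Leaf nodes (terminals): 3145
Internal nodes = n - 1 = 3145 - 1 = 3144
Total = leaves + internal = 3145 + 3144 = 6289

6289


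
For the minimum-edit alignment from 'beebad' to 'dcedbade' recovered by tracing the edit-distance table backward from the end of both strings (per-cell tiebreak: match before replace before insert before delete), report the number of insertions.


Edit distance = 4. Backtracking from cell (6, 8) with preference match > replace > insert > delete,
then listing the resulting alignment 'beebad' -> 'dcedbade' left to right:
  Step 1: insert 'd' [insertion #1]
  Step 2: replace b->c
  Step 3: keep 'e'
  Step 4: replace e->d
  Step 5: keep 'b'
  Step 6: keep 'a'
  Step 7: keep 'd'
  Step 8: insert 'e' [insertion #2]
Total insertions: 2

2


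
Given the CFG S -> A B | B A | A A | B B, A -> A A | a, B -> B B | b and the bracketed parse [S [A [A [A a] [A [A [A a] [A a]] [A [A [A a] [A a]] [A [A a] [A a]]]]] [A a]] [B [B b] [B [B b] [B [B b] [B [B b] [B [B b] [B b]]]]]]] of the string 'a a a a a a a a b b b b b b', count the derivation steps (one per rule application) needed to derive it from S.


Every bracketed nonterminal node [X ...] in the tree is produced by exactly one rule application.
Reading the tree off as a leftmost derivation:
  Step 1: S  =>  A B   (applied S -> A B)
  Step 2: A B  =>  A A B   (applied A -> A A)
  Step 3: A A B  =>  A A A B   (applied A -> A A)
  Step 4: A A A B  =>  a A A B   (applied A -> a)
  Step 5: a A A B  =>  a A A A B   (applied A -> A A)
  Step 6: a A A A B  =>  a A A A A B   (applied A -> A A)
  Step 7: a A A A A B  =>  a a A A A B   (applied A -> a)
  Step 8: a a A A A B  =>  a a a A A B   (applied A -> a)
  Step 9: a a a A A B  =>  a a a A A A B   (applied A -> A A)
  Step 10: a a a A A A B  =>  a a a A A A A B   (applied A -> A A)
  Step 11: a a a A A A A B  =>  a a a a A A A B   (applied A -> a)
  Step 12: a a a a A A A B  =>  a a a a a A A B   (applied A -> a)
  Step 13: a a a a a A A B  =>  a a a a a A A A B   (applied A -> A A)
  Step 14: a a a a a A A A B  =>  a a a a a a A A B   (applied A -> a)
  Step 15: a a a a a a A A B  =>  a a a a a a a A B   (applied A -> a)
  Step 16: a a a a a a a A B  =>  a a a a a a a a B   (applied A -> a)
  Step 17: a a a a a a a a B  =>  a a a a a a a a B B   (applied B -> B B)
  Step 18: a a a a a a a a B B  =>  a a a a a a a a b B   (applied B -> b)
  Step 19: a a a a a a a a b B  =>  a a a a a a a a b B B   (applied B -> B B)
  Step 20: a a a a a a a a b B B  =>  a a a a a a a a b b B   (applied B -> b)
  Step 21: a a a a a a a a b b B  =>  a a a a a a a a b b B B   (applied B -> B B)
  Step 22: a a a a a a a a b b B B  =>  a a a a a a a a b b b B   (applied B -> b)
  Step 23: a a a a a a a a b b b B  =>  a a a a a a a a b b b B B   (applied B -> B B)
  Step 24: a a a a a a a a b b b B B  =>  a a a a a a a a b b b b B   (applied B -> b)
  Step 25: a a a a a a a a b b b b B  =>  a a a a a a a a b b b b B B   (applied B -> B B)
  Step 26: a a a a a a a a b b b b B B  =>  a a a a a a a a b b b b b B   (applied B -> b)
  Step 27: a a a a a a a a b b b b b B  =>  a a a a a a a a b b b b b b   (applied B -> b)
Final yield: a a a a a a a a b b b b b b
Total rewrite steps: 27

27


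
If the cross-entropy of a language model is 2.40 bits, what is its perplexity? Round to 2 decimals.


Perplexity formula: PP = 2^H
H = 2.40
PP = 2^2.40
Decompose: 2^2.40 = 2^2 * 2^0.40
2^2 = 4, 2^0.40 ~ 1.3195079
PP ~ 4 * 1.3195079 = 5.2780316
Rounded to 2 decimals: 5.28

5.28


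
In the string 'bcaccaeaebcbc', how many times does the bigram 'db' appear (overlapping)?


Scanning 'bcaccaeaebcbc' for bigram 'db':
  Position 0: 'bc' -> no
  Position 1: 'ca' -> no
  Position 2: 'ac' -> no
  Position 3: 'cc' -> no
  Position 4: 'ca' -> no
  Position 5: 'ae' -> no
  Position 6: 'ea' -> no
  Position 7: 'ae' -> no
  Position 8: 'eb' -> no
  Position 9: 'bc' -> no
  Position 10: 'cb' -> no
  Position 11: 'bc' -> no
Total matches: 0

0


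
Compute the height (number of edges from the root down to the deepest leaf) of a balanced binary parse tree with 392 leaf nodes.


In a balanced binary tree with n leaves the deepest leaf is ceil(log2(n)) edges below the root.
log2(392) = 8.6147
ceil(8.6147) = 9
height (edges) = 9

9


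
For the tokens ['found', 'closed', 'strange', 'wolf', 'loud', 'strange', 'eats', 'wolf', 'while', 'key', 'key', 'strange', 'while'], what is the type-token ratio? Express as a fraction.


Tokens: 13
Unique types: ('closed', 'eats', 'found', 'key', 'loud', 'strange', 'while', 'wolf') = 8
TTR = 8/13
Already in lowest terms.

8/13


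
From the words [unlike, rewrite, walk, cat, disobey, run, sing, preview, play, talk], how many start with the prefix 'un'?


Checking each word for prefix 'un':
  'unlike' -> YES, starts with 'un' (count: 1)
  'rewrite' -> no (count: 1)
  'walk' -> no (count: 1)
  'cat' -> no (count: 1)
  'disobey' -> no (count: 1)
  'run' -> no (count: 1)
  'sing' -> no (count: 1)
  'preview' -> no (count: 1)
  'play' -> no (count: 1)
  'talk' -> no (count: 1)
Total with prefix 'un': 1

1


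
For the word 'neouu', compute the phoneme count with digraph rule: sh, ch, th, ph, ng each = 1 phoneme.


Parsing 'neouu' greedily, digraphs first:
  'n' -> consonant phoneme (phonemes so far: 1)
  'e' -> vowel phoneme (phonemes so far: 2)
  'o' -> vowel phoneme (phonemes so far: 3)
  'u' -> vowel phoneme (phonemes so far: 4)
  'u' -> vowel phoneme (phonemes so far: 5)
Total phonemes: 5

5


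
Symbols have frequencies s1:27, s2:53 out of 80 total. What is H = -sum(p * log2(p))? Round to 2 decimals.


Computing entropy H = -sum(p_i * log2(p_i)):
  s1: p = 27/80 = 0.3375, -p*log2(p) = 0.5289
  s2: p = 53/80 = 0.6625, -p*log2(p) = 0.3935
H = sum of terms = 0.9224
Rounded to 2 decimals: 0.92

0.92


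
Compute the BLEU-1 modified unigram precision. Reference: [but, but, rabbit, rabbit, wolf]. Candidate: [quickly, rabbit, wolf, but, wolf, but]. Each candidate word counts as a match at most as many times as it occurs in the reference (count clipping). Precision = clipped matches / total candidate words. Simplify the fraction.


Reference word counts: {'but': 2, 'rabbit': 2, 'wolf': 1}
Checking each candidate word (with clipping):
  'quickly' -> not in reference -> no match (matches: 0)
  'rabbit' -> in reference (ref count 2, used 1/2) -> match (matches: 1)
  'wolf' -> in reference (ref count 1, used 1/1) -> match (matches: 2)
  'but' -> in reference (ref count 2, used 1/2) -> match (matches: 3)
  'wolf' -> ref count 1 already used up (1/1) -> clipped, no match (matches: 3)
  'but' -> in reference (ref count 2, used 2/2) -> match (matches: 4)
Clipped matches: 4, Candidate length: 6
Precision = 4/6 = 2/3

2/3


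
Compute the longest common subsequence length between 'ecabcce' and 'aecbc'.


DP table for LCS of 'ecabcce' and 'aecbc':
       a  e  c  b  c
    0  0  0  0  0  0
  e 0  0  1  1  1  1
  c 0  0  1  2  2  2
  a 0  1  1  2  2  2
  b 0  1  1  2  3  3
  c 0  1  1  2  3  4
  c 0  1  1  2  3  4
  e 0  1  2  2  3  4
LCS: 'ecbc'
LCS length = 4

4


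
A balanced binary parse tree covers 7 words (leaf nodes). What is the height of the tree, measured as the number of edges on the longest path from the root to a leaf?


In a balanced binary tree with n leaves the deepest leaf is ceil(log2(n)) edges below the root.
log2(7) = 2.8074
ceil(2.8074) = 3
height (edges) = 3

3


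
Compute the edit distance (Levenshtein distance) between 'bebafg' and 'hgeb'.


Building DP table for s1='bebafg' (len 6) and s2='hgeb' (len 4):
       h  g  e  b
    0  1  2  3  4
  b 1  1  2  3  3
  e 2  2  2  2  3
  b 3  3  3  3  2
  a 4  4  4  4  3
  f 5  5  5  5  4
  g 6  6  5  6  5
Edit distance = dp[6][4] = 5

5


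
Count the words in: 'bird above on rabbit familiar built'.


Counting words by splitting on spaces:
  Word 1: 'bird'
  Word 2: 'above'
  Word 3: 'on'
  Word 4: 'rabbit'
  Word 5: 'familiar'
  Word 6: 'built'
Total words: 6

6


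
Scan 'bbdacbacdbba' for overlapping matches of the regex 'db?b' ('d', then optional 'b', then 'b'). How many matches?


Pattern: db?b means 'd', then optional 'b', then 'b'.
Scanning 'bbdacbacdbba' position-by-position:
  Pos 0: window 'bbd' -> no
  Pos 1: window 'bda' -> no
  Pos 2: window 'dac' -> no
  Pos 3: window 'acb' -> no
  Pos 4: window 'cba' -> no
  Pos 5: window 'bac' -> no
  Pos 6: window 'acd' -> no
  Pos 7: window 'cdb' -> no
  Pos 8: window 'dbb' -> MATCH
  Pos 9: window 'bba' -> no
  Pos 10: window 'ba' -> no
  Pos 11: window 'a' -> no
Total matches: 1

1


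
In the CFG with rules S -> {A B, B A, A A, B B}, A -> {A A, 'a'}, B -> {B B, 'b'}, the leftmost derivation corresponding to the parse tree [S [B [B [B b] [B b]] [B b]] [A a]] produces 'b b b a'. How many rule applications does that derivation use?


Every bracketed nonterminal node [X ...] in the tree is produced by exactly one rule application.
Reading the tree off as a leftmost derivation:
  Step 1: S  =>  B A   (applied S -> B A)
  Step 2: B A  =>  B B A   (applied B -> B B)
  Step 3: B B A  =>  B B B A   (applied B -> B B)
  Step 4: B B B A  =>  b B B A   (applied B -> b)
  Step 5: b B B A  =>  b b B A   (applied B -> b)
  Step 6: b b B A  =>  b b b A   (applied B -> b)
  Step 7: b b b A  =>  b b b a   (applied A -> a)
Final yield: b b b a
Total rewrite steps: 7

7


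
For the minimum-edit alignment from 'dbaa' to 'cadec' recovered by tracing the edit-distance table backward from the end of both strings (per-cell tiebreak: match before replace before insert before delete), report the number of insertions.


Edit distance = 5. Backtracking from cell (4, 5) with preference match > replace > insert > delete,
then listing the resulting alignment 'dbaa' -> 'cadec' left to right:
  Step 1: insert 'c' [insertion #1]
  Step 2: replace d->a
  Step 3: replace b->d
  Step 4: replace a->e
  Step 5: replace a->c
Total insertions: 1

1


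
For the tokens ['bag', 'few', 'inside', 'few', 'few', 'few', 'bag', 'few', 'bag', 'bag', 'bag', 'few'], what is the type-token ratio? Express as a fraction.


Tokens: 12
Unique types: ('bag', 'few', 'inside') = 3
TTR = 3/12
Simplify: divide both by 3 -> 1/4
TTR = 1/4

1/4


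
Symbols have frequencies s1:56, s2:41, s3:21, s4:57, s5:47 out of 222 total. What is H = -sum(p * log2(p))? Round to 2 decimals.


Computing entropy H = -sum(p_i * log2(p_i)):
  s1: p = 56/222 = 0.2523, -p*log2(p) = 0.5012
  s2: p = 41/222 = 0.1847, -p*log2(p) = 0.4501
  s3: p = 21/222 = 0.0946, -p*log2(p) = 0.3218
  s4: p = 57/222 = 0.2568, -p*log2(p) = 0.5036
  s5: p = 47/222 = 0.2117, -p*log2(p) = 0.4742
H = sum of terms = 2.2509
Rounded to 2 decimals: 2.25

2.25


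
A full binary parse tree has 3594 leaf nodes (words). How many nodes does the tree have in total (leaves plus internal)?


Leaf nodes (terminals): 3594
Internal nodes = n - 1 = 3594 - 1 = 3593
Total = leaves + internal = 3594 + 3593 = 7187

7187


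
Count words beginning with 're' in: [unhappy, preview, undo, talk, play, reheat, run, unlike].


Checking each word for prefix 're':
  'unhappy' -> no (count: 0)
  'preview' -> no (count: 0)
  'undo' -> no (count: 0)
  'talk' -> no (count: 0)
  'play' -> no (count: 0)
  'reheat' -> YES, starts with 're' (count: 1)
  'run' -> no (count: 1)
  'unlike' -> no (count: 1)
Total with prefix 're': 1

1


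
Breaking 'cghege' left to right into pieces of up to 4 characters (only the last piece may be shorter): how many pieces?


'cghege' has 6 characters.
Chunking with max size 4:
  Chunk 1: 'cghe' (positions 0-3)
  Chunk 2: 'ge' (positions 4-5)
Total chunks: ceil(6 / 4) = 2

2


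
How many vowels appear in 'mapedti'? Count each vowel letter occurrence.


Scanning each character of 'mapedti':
  Position 1: 'm' -> consonant (running count: 0)
  Position 2: 'a' -> vowel (running count: 1)
  Position 3: 'p' -> consonant (running count: 1)
  Position 4: 'e' -> vowel (running count: 2)
  Position 5: 'd' -> consonant (running count: 2)
  Position 6: 't' -> consonant (running count: 2)
  Position 7: 'i' -> vowel (running count: 3)
Total vowels: 3

3


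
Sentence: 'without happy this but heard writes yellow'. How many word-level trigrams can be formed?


Word trigrams from [7] words:
  Trigram 1: (without happy this)
  Trigram 2: (happy this but)
  Trigram 3: (this but heard)
  Trigram 4: (but heard writes)
  Trigram 5: (heard writes yellow)
Total word trigrams: 7 - 2 = 5

5


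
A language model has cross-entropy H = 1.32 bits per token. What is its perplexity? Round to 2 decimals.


Perplexity formula: PP = 2^H
H = 1.32
PP = 2^1.32
Decompose: 2^1.32 = 2^1 * 2^0.32
2^1 = 2, 2^0.32 ~ 1.2483305
PP ~ 2 * 1.2483305 = 2.4966610
Rounded to 2 decimals: 2.50

2.50


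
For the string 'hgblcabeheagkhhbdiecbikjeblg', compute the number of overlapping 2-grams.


String 'hgblcabeheagkhhbdiecbikjeblg' has length L = 28.
Number of overlapping n-grams = L - n + 1
Substituting: 28 - 2 + 1 = 27

27


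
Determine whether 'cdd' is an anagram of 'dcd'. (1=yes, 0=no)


Sort characters of 'cdd': 'cdd'
Sort characters of 'dcd': 'cdd'
Sorted forms match -> they ARE anagrams
Result: 1

1


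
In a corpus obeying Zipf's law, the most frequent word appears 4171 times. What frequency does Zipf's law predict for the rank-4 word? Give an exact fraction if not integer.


Zipf's law: freq(rank) = f1 / rank
f1 = 4171, rank = 4
freq = 4171 / 4
GCD(4171, 4) = 1
Simplified: 4171/4

4171/4


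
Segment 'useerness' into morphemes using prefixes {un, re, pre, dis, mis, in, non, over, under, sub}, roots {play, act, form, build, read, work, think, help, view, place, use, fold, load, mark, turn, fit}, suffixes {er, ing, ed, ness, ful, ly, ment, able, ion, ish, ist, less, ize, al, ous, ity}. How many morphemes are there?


Segmenting 'useerness' against the inventory:
  'use' -> root (morpheme 1)
  'er' -> suffix (morpheme 2)
  'ness' -> suffix (morpheme 3)
Total morphemes: 3

3


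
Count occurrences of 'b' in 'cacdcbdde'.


Scanning 'cacdcbdde' for 'b':
  Position 5: 'b' -> MATCH (count: 1)
Total occurrences of 'b': 1

1


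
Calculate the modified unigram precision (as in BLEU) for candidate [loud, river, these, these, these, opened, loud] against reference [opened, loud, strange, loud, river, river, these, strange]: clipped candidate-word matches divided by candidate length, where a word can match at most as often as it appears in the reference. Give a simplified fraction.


Reference word counts: {'loud': 2, 'opened': 1, 'river': 2, 'strange': 2, 'these': 1}
Checking each candidate word (with clipping):
  'loud' -> in reference (ref count 2, used 1/2) -> match (matches: 1)
  'river' -> in reference (ref count 2, used 1/2) -> match (matches: 2)
  'these' -> in reference (ref count 1, used 1/1) -> match (matches: 3)
  'these' -> ref count 1 already used up (1/1) -> clipped, no match (matches: 3)
  'these' -> ref count 1 already used up (1/1) -> clipped, no match (matches: 3)
  'opened' -> in reference (ref count 1, used 1/1) -> match (matches: 4)
  'loud' -> in reference (ref count 2, used 2/2) -> match (matches: 5)
Clipped matches: 5, Candidate length: 7
Precision = 5/7

5/7
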